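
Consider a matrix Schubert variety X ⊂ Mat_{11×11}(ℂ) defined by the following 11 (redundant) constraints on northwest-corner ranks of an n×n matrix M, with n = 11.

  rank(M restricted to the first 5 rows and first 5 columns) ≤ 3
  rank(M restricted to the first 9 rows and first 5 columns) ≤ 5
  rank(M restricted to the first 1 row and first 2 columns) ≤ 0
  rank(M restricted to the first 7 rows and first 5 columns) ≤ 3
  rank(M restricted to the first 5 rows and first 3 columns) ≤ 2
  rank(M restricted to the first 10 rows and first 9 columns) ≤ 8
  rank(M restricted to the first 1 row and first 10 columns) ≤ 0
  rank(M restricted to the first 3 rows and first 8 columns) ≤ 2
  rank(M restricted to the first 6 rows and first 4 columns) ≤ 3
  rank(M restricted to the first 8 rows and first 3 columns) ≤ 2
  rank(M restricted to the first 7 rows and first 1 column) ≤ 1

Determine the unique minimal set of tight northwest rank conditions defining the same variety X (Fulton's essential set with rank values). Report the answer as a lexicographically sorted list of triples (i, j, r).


Rank table r_w(11×11) implied by the 11 constraints:

  row 1: 0  0  0  0  0  0  0  0  0  0  1
  row 2: 1  1  1  1  1  1  1  1  1  1  2
  row 3: 1  2  2  2  2  2  2  2  2  2  3
  row 4: 1  2  2  3  3  3  3  3  3  3  4
  row 5: 1  2  2  3  3  4  4  4  4  4  5
  row 6: 1  2  2  3  3  4  5  5  5  5  6
  row 7: 1  2  2  3  3  4  5  6  6  6  7
  row 8: 1  2  2  3  4  5  6  7  7  7  8
  row 9: 1  2  3  4  5  6  7  8  8  8  9
  row 10: 1  2  3  4  5  6  7  8  8  9  10
  row 11: 1  2  3  4  5  6  7  8  9  10  11

so w = (11, 1, 2, 4, 6, 7, 8, 5, 3, 10, 9).

D(w) has 19 cells with 4 SE-corners; essential set:

[(1, 10, 0), (7, 5, 3), (8, 3, 2), (10, 9, 8)]


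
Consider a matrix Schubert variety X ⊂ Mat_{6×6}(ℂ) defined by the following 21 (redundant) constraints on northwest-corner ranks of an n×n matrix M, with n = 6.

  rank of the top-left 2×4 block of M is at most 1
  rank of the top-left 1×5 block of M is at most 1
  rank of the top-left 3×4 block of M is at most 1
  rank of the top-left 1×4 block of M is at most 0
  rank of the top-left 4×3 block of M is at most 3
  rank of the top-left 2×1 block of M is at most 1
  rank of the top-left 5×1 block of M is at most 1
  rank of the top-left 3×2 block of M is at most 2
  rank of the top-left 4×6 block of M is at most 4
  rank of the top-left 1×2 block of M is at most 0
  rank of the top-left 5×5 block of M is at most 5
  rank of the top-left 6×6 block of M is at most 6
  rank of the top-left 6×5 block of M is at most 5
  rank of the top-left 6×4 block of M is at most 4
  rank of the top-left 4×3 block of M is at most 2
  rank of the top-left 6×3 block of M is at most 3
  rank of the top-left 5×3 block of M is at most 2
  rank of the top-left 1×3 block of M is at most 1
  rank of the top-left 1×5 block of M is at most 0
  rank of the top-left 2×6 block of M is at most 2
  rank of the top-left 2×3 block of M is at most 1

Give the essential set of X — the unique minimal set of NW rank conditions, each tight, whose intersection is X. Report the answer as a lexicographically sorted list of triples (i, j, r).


Computing R[i][j] = min implied NW-rank bound (n=6, 21 conditions):

  R[1]: 0 | 0 | 0 | 0 | 0 | 1
  R[2]: 1 | 1 | 1 | 1 | 1 | 2
  R[3]: 1 | 1 | 1 | 1 | 2 | 3
  R[4]: 1 | 2 | 2 | 2 | 3 | 4
  R[5]: 1 | 2 | 2 | 3 | 4 | 5
  R[6]: 1 | 2 | 3 | 4 | 5 | 6

hence w(1..6) = (6, 1, 5, 2, 4, 3).

Rothe diagram D(w) (9 cells), 3 SE-corners (essential conditions):

[(1, 5, 0), (3, 4, 1), (5, 3, 2)]


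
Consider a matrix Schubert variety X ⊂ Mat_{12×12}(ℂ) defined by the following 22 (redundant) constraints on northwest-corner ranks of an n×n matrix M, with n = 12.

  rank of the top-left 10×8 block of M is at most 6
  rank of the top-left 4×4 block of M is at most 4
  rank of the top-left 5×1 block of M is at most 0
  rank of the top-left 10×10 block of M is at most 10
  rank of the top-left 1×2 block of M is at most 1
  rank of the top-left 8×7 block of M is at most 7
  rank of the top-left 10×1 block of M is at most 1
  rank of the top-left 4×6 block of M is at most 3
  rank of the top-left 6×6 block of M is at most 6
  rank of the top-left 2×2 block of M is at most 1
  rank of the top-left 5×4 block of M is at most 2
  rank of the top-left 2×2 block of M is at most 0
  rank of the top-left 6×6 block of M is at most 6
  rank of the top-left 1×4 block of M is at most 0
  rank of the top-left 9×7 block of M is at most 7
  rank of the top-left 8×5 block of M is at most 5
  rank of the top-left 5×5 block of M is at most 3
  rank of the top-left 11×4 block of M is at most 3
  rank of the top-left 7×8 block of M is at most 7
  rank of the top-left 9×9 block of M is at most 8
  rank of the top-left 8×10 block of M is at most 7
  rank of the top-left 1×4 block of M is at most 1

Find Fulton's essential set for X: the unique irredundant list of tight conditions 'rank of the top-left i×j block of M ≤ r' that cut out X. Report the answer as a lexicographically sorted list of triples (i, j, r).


Reconstructing r_w from the 22 given conditions:

  R[1]: 0, 0, 0, 0, 1, 1, 1, 1, 1, 1, 1, 1
  R[2]: 0, 0, 1, 1, 2, 2, 2, 2, 2, 2, 2, 2
  R[3]: 0, 1, 2, 2, 3, 3, 3, 3, 3, 3, 3, 3
  R[4]: 0, 1, 2, 2, 3, 3, 4, 4, 4, 4, 4, 4
  R[5]: 0, 1, 2, 2, 3, 4, 5, 5, 5, 5, 5, 5
  R[6]: 1, 2, 3, 3, 4, 5, 6, 6, 6, 6, 6, 6
  R[7]: 1, 2, 3, 3, 4, 5, 6, 6, 7, 7, 7, 7
  R[8]: 1, 2, 3, 3, 4, 5, 6, 6, 7, 7, 8, 8
  R[9]: 1, 2, 3, 3, 4, 5, 6, 6, 7, 8, 9, 9
  R[10]: 1, 2, 3, 3, 4, 5, 6, 6, 7, 8, 9, 10
  R[11]: 1, 2, 3, 3, 4, 5, 6, 7, 8, 9, 10, 11
  R[12]: 1, 2, 3, 4, 5, 6, 7, 8, 9, 10, 11, 12

so w = (5, 3, 2, 7, 6, 1, 9, 11, 10, 12, 8, 4).

ℓ(w)=22; the 8 essential cells (i,j,r):

[(1, 4, 0), (2, 2, 0), (4, 6, 3), (5, 1, 0), (5, 4, 2), (8, 10, 7), (10, 8, 6), (11, 4, 3)]


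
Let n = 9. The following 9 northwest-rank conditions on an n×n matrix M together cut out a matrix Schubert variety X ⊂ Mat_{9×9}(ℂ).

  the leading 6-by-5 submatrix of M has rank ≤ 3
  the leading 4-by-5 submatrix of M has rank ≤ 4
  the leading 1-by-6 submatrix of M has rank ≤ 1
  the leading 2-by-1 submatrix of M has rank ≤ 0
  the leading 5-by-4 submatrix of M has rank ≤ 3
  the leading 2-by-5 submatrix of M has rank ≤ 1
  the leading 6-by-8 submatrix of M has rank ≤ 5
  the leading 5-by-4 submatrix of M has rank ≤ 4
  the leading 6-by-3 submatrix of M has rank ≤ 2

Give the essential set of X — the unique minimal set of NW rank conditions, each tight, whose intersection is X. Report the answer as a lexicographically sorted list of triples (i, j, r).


Propagating the 9 rank bounds to every northwest block:

  R[1]: 0, 1, 1, 1, 1, 1, 1, 1, 1
  R[2]: 0, 1, 1, 1, 1, 2, 2, 2, 2
  R[3]: 1, 2, 2, 2, 2, 3, 3, 3, 3
  R[4]: 1, 2, 2, 3, 3, 4, 4, 4, 4
  R[5]: 1, 2, 2, 3, 3, 4, 5, 5, 5
  R[6]: 1, 2, 2, 3, 3, 4, 5, 5, 6
  R[7]: 1, 2, 3, 4, 4, 5, 6, 6, 7
  R[8]: 1, 2, 3, 4, 5, 6, 7, 7, 8
  R[9]: 1, 2, 3, 4, 5, 6, 7, 8, 9

so w = (2, 6, 1, 4, 7, 9, 3, 5, 8).

Fulton essential set (5 of the 11 Rothe cells):

[(2, 1, 0), (2, 5, 1), (6, 3, 2), (6, 5, 3), (6, 8, 5)]


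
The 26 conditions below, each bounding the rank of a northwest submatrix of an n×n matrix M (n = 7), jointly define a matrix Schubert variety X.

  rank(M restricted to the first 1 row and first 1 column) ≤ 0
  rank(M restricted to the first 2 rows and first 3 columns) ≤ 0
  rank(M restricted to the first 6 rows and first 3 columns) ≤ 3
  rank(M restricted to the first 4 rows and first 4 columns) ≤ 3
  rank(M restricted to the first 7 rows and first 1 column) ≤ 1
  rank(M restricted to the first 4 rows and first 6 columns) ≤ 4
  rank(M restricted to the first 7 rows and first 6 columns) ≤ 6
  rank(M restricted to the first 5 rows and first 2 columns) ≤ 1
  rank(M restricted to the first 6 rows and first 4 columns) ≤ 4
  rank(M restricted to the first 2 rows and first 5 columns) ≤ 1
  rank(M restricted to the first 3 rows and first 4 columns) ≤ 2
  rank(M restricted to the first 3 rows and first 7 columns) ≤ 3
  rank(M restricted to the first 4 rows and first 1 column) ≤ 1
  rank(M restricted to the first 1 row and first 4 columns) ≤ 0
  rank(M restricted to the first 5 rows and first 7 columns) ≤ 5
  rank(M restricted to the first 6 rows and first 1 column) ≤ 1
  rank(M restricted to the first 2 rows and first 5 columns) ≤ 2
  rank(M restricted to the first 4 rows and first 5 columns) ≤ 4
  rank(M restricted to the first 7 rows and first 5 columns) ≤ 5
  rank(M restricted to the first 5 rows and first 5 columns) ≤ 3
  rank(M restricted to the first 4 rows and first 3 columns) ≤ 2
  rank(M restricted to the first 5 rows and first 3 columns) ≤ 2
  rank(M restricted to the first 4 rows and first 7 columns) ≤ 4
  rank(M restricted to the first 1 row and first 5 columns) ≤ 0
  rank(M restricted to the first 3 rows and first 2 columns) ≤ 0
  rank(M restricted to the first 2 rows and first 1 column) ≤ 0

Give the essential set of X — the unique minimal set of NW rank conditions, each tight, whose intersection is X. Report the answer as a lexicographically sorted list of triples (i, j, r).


Propagating the 26 rank bounds to every northwest block:

  i=1: 0 | 0 | 0 | 0 | 0 | 1 | 1
  i=2: 0 | 0 | 0 | 1 | 1 | 2 | 2
  i=3: 0 | 0 | 1 | 2 | 2 | 3 | 3
  i=4: 1 | 1 | 2 | 3 | 3 | 4 | 4
  i=5: 1 | 1 | 2 | 3 | 3 | 4 | 5
  i=6: 1 | 2 | 3 | 4 | 4 | 5 | 6
  i=7: 1 | 2 | 3 | 4 | 5 | 6 | 7

reading off 1-entries of Δ²R: w = (6, 4, 3, 1, 7, 2, 5).

Rothe diagram D(w) (12 cells), 5 SE-corners (essential conditions):

[(1, 5, 0), (2, 3, 0), (3, 2, 0), (5, 2, 1), (5, 5, 3)]


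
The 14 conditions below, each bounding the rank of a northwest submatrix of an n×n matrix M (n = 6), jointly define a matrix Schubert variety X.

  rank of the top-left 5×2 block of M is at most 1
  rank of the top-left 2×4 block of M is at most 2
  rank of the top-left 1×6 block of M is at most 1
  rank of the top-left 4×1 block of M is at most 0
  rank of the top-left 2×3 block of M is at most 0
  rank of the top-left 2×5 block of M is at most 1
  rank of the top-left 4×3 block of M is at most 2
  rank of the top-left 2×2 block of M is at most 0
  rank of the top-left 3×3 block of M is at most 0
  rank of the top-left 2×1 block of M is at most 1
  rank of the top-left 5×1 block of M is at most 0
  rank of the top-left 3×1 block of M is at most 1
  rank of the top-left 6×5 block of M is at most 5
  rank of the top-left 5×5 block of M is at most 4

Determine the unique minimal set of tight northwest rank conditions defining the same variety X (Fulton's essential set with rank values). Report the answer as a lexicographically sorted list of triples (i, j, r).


Propagating the 14 rank bounds to every northwest block:

  i=1: 0  0  0  1  1  1
  i=2: 0  0  0  1  1  2
  i=3: 0  0  0  1  2  3
  i=4: 0  1  1  2  3  4
  i=5: 0  1  2  3  4  5
  i=6: 1  2  3  4  5  6

hence w(1..6) = (4, 6, 5, 2, 3, 1).

Rothe diagram D(w) (12 cells), 3 SE-corners (essential conditions):

[(2, 5, 1), (3, 3, 0), (5, 1, 0)]


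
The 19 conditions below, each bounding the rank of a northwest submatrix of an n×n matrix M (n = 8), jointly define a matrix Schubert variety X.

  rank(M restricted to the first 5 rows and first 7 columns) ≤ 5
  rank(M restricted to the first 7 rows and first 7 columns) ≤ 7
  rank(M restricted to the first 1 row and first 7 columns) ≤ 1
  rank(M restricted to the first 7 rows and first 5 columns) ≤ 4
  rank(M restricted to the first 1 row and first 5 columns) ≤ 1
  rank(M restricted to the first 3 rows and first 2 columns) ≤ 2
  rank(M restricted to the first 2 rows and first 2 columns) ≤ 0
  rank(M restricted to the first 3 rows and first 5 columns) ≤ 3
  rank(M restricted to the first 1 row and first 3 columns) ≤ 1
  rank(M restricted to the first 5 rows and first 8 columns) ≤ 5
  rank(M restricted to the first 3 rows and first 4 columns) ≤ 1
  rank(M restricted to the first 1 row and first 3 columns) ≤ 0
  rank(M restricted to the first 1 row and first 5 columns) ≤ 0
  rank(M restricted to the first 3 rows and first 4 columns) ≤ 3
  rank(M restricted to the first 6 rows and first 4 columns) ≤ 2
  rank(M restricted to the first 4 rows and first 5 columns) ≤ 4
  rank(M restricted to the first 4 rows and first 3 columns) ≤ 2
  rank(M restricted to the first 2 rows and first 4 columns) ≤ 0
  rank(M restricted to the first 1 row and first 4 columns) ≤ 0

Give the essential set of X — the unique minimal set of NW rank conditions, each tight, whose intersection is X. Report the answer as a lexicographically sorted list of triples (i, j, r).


The tightest implied rank at each (i,j), from the 19 conditions:

  i=1: 0 | 0 | 0 | 0 | 0 | 1 | 1 | 1
  i=2: 0 | 0 | 0 | 0 | 1 | 2 | 2 | 2
  i=3: 1 | 1 | 1 | 1 | 2 | 3 | 3 | 3
  i=4: 1 | 2 | 2 | 2 | 3 | 4 | 4 | 4
  i=5: 1 | 2 | 2 | 2 | 3 | 4 | 5 | 5
  i=6: 1 | 2 | 2 | 2 | 3 | 4 | 5 | 6
  i=7: 1 | 2 | 3 | 3 | 4 | 5 | 6 | 7
  i=8: 1 | 2 | 3 | 4 | 5 | 6 | 7 | 8

second differences of R give the permutation w = (6, 5, 1, 2, 7, 8, 3, 4).

|D(w)|=13, |Ess(w)|=3:

[(1, 5, 0), (2, 4, 0), (6, 4, 2)]


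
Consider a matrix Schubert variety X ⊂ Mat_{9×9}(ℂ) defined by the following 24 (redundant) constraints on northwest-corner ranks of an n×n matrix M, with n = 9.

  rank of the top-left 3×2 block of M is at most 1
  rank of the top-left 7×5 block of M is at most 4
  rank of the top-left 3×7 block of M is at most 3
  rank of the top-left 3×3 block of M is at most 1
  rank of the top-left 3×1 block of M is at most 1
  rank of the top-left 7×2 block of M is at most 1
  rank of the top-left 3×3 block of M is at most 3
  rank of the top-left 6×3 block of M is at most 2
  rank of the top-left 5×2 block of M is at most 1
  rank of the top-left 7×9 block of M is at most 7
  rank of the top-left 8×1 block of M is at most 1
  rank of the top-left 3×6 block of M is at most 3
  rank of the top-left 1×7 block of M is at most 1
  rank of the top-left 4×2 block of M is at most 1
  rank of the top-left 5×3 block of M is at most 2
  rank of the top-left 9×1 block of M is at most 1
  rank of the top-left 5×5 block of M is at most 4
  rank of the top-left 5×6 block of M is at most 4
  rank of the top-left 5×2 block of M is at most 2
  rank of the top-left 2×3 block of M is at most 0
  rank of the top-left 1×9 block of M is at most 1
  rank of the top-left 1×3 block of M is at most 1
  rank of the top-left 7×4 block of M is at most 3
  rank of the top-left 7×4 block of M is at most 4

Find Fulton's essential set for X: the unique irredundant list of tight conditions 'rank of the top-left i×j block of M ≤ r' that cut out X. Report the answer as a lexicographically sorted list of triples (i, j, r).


Propagating the 24 rank bounds to every northwest block:

  R[1]: 0 0 0 1 1 1 1 1 1
  R[2]: 0 0 0 1 2 2 2 2 2
  R[3]: 1 1 1 2 3 3 3 3 3
  R[4]: 1 1 2 3 4 4 4 4 4
  R[5]: 1 1 2 3 4 4 5 5 5
  R[6]: 1 1 2 3 4 5 6 6 6
  R[7]: 1 1 2 3 4 5 6 7 7
  R[8]: 1 2 3 4 5 6 7 8 8
  R[9]: 1 2 3 4 5 6 7 8 9

so w = (4, 5, 1, 3, 7, 6, 8, 2, 9).

Fulton essential set (3 of the 11 Rothe cells):

[(2, 3, 0), (5, 6, 4), (7, 2, 1)]


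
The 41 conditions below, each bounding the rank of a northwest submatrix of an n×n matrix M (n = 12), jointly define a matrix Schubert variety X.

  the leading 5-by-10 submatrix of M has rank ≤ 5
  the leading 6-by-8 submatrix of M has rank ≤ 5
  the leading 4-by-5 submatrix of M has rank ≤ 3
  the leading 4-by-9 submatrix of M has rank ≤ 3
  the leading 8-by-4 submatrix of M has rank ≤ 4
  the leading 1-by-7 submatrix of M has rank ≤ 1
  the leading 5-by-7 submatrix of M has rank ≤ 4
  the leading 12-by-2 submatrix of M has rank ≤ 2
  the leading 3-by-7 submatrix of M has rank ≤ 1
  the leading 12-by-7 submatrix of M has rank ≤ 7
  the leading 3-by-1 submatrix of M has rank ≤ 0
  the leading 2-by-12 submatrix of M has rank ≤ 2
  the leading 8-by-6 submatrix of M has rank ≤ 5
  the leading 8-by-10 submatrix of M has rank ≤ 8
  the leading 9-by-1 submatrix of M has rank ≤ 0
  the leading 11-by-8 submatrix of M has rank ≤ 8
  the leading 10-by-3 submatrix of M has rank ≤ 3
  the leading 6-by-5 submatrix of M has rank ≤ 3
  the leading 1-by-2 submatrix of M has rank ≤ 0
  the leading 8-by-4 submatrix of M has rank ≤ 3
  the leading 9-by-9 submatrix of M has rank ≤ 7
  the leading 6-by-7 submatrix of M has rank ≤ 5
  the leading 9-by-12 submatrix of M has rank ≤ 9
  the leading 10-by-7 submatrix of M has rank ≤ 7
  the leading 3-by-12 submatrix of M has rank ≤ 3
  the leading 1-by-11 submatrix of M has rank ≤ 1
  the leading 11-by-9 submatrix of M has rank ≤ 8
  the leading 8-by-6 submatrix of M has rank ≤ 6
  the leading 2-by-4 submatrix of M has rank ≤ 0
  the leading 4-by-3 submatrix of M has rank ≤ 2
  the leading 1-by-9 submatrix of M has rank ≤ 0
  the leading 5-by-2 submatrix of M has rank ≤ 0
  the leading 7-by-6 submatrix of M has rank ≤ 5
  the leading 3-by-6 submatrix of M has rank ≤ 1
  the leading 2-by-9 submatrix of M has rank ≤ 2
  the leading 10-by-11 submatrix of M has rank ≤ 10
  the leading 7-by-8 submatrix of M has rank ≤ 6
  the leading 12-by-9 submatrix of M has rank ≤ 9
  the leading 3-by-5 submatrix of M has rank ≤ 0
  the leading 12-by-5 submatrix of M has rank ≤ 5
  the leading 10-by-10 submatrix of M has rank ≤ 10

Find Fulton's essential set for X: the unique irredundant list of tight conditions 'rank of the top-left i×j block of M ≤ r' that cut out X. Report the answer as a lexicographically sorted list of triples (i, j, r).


Computing R[i][j] = min implied NW-rank bound (n=12, 41 conditions):

  0  0  0  0  0  0  0  0  0  1  1  1
  0  0  0  0  0  1  1  1  1  2  2  2
  0  0  0  0  0  1  1  2  2  3  3  3
  0  0  1  1  1  2  2  3  3  4  4  4
  0  0  1  2  2  3  3  4  4  5  5  5
  0  1  2  3  3  4  4  5  5  6  6  6
  0  1  2  3  4  5  5  6  6  7  7  7
  0  1  2  3  4  5  6  7  7  8  8  8
  0  1  2  3  4  5  6  7  7  8  9  9
  1  2  3  4  5  6  7  8  8  9  10  10
  1  2  3  4  5  6  7  8  8  9  10  11
  1  2  3  4  5  6  7  8  9  10  11  12

so w = (10, 6, 8, 3, 4, 2, 5, 7, 11, 1, 12, 9).

7 SE-corners of the 30-cell Rothe diagram give Ess(w):

[(1, 9, 0), (3, 5, 0), (3, 7, 1), (5, 2, 0), (9, 1, 0), (9, 9, 7), (11, 9, 8)]


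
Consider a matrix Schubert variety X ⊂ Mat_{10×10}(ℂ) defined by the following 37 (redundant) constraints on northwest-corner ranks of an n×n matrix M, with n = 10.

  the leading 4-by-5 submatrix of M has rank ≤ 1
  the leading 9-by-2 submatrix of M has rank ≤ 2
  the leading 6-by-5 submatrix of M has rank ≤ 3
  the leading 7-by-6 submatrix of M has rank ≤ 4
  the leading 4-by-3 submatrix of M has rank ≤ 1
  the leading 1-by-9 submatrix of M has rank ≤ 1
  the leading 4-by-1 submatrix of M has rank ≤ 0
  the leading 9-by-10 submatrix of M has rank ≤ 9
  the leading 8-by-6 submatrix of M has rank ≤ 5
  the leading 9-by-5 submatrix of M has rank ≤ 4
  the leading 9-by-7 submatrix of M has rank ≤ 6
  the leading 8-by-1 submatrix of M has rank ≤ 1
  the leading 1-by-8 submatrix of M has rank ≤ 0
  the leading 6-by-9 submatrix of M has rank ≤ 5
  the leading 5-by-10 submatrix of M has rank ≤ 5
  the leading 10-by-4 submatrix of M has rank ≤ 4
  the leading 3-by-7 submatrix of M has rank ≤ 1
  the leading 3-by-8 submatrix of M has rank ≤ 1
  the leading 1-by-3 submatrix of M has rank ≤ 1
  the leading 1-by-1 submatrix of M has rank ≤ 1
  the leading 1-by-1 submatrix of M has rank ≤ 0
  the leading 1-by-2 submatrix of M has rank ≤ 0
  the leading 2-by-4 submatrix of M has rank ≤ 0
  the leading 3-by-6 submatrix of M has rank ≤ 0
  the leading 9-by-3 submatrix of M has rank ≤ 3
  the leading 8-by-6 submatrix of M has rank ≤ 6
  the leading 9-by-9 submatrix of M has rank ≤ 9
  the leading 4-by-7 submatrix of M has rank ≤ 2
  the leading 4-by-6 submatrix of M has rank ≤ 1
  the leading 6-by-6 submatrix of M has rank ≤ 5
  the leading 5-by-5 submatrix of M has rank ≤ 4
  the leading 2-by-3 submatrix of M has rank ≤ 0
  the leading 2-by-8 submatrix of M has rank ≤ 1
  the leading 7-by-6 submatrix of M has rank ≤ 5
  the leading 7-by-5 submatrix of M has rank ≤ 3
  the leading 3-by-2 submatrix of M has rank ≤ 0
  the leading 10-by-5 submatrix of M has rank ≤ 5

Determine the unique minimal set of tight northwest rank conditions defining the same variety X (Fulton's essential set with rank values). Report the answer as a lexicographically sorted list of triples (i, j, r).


Recovering R(i,j) via the rank-extension bound from the 37 conditions:

  i=1: 0 | 0 | 0 | 0 | 0 | 0 | 0 | 0 | 1 | 1
  i=2: 0 | 0 | 0 | 0 | 0 | 0 | 1 | 1 | 2 | 2
  i=3: 0 | 0 | 0 | 0 | 0 | 0 | 1 | 1 | 2 | 3
  i=4: 0 | 1 | 1 | 1 | 1 | 1 | 2 | 2 | 3 | 4
  i=5: 1 | 2 | 2 | 2 | 2 | 2 | 3 | 3 | 4 | 5
  i=6: 1 | 2 | 3 | 3 | 3 | 3 | 4 | 4 | 5 | 6
  i=7: 1 | 2 | 3 | 3 | 3 | 4 | 5 | 5 | 6 | 7
  i=8: 1 | 2 | 3 | 4 | 4 | 5 | 6 | 6 | 7 | 8
  i=9: 1 | 2 | 3 | 4 | 4 | 5 | 6 | 7 | 8 | 9
  i=10: 1 | 2 | 3 | 4 | 5 | 6 | 7 | 8 | 9 | 10

hence w(1..10) = (9, 7, 10, 2, 1, 3, 6, 4, 8, 5).

Fulton essential set (6 of the 25 Rothe cells):

[(1, 8, 0), (3, 6, 0), (3, 8, 1), (4, 1, 0), (7, 5, 3), (9, 5, 4)]


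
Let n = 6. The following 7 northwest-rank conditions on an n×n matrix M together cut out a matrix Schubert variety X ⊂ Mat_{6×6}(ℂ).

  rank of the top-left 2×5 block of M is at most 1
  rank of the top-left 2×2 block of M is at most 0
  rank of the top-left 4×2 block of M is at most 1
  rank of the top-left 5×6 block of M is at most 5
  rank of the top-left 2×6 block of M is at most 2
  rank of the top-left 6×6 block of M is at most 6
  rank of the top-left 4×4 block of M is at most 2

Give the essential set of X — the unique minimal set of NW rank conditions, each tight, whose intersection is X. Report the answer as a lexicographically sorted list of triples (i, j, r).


Propagating the 7 rank bounds to every northwest block:

  i=1: 0, 0, 1, 1, 1, 1
  i=2: 0, 0, 1, 1, 1, 2
  i=3: 1, 1, 2, 2, 2, 3
  i=4: 1, 1, 2, 2, 3, 4
  i=5: 1, 2, 3, 3, 4, 5
  i=6: 1, 2, 3, 4, 5, 6

hence w(1..6) = (3, 6, 1, 5, 2, 4).

D(w) has 8 cells with 4 SE-corners; essential set:

[(2, 2, 0), (2, 5, 1), (4, 2, 1), (4, 4, 2)]


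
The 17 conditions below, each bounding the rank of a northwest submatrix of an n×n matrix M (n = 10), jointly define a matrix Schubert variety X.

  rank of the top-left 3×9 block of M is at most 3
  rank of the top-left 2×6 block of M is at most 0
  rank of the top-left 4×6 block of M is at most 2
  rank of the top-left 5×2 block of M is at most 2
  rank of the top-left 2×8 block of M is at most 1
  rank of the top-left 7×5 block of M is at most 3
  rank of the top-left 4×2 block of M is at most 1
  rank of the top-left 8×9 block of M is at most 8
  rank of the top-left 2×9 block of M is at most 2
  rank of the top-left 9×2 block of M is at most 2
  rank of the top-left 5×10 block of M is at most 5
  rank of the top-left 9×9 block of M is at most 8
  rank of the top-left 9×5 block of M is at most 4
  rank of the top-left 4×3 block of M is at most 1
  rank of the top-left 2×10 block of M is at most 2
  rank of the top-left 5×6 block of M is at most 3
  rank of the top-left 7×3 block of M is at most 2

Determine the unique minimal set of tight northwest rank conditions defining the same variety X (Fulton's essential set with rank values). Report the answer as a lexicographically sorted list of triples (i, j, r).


Rank table r_w(10×10) implied by the 17 constraints:

  0, 0, 0, 0, 0, 0, 1, 1, 1, 1
  0, 0, 0, 0, 0, 0, 1, 1, 2, 2
  1, 1, 1, 1, 1, 1, 2, 2, 3, 3
  1, 1, 1, 2, 2, 2, 3, 3, 4, 4
  1, 2, 2, 3, 3, 3, 4, 4, 5, 5
  1, 2, 2, 3, 3, 4, 5, 5, 6, 6
  1, 2, 2, 3, 3, 4, 5, 6, 7, 7
  1, 2, 3, 4, 4, 5, 6, 7, 8, 8
  1, 2, 3, 4, 4, 5, 6, 7, 8, 9
  1, 2, 3, 4, 5, 6, 7, 8, 9, 10

reading off 1-entries of Δ²R: w = (7, 9, 1, 4, 2, 6, 8, 3, 10, 5).

Rothe diagram D(w) (20 cells), 6 SE-corners (essential conditions):

[(2, 6, 0), (2, 8, 1), (4, 3, 1), (7, 3, 2), (7, 5, 3), (9, 5, 4)]


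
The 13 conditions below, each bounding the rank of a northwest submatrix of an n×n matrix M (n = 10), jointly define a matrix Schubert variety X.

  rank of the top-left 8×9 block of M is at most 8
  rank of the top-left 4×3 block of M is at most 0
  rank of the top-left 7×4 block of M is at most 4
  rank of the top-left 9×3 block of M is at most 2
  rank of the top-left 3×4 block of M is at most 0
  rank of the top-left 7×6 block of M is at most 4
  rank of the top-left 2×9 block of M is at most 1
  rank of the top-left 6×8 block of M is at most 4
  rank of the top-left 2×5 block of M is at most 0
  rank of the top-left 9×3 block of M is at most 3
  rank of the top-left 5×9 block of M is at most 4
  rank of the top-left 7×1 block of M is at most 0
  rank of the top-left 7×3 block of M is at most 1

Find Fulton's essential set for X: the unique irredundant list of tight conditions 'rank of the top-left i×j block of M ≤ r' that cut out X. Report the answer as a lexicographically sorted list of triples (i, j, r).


Computing R[i][j] = min implied NW-rank bound (n=10, 13 conditions):

  R[1]: 0 | 0 | 0 | 0 | 0 | 1 | 1 | 1 | 1 | 1
  R[2]: 0 | 0 | 0 | 0 | 0 | 1 | 1 | 1 | 1 | 2
  R[3]: 0 | 0 | 0 | 0 | 1 | 2 | 2 | 2 | 2 | 3
  R[4]: 0 | 0 | 0 | 1 | 2 | 3 | 3 | 3 | 3 | 4
  R[5]: 0 | 1 | 1 | 2 | 3 | 4 | 4 | 4 | 4 | 5
  R[6]: 0 | 1 | 1 | 2 | 3 | 4 | 4 | 4 | 5 | 6
  R[7]: 0 | 1 | 1 | 2 | 3 | 4 | 5 | 5 | 6 | 7
  R[8]: 1 | 2 | 2 | 3 | 4 | 5 | 6 | 6 | 7 | 8
  R[9]: 1 | 2 | 2 | 3 | 4 | 5 | 6 | 7 | 8 | 9
  R[10]: 1 | 2 | 3 | 4 | 5 | 6 | 7 | 8 | 9 | 10

the unique w with this rank table is (6, 10, 5, 4, 2, 9, 7, 1, 8, 3).

Fulton essential set (8 of the 28 Rothe cells):

[(2, 5, 0), (2, 9, 1), (3, 4, 0), (4, 3, 0), (6, 8, 4), (7, 1, 0), (7, 3, 1), (9, 3, 2)]


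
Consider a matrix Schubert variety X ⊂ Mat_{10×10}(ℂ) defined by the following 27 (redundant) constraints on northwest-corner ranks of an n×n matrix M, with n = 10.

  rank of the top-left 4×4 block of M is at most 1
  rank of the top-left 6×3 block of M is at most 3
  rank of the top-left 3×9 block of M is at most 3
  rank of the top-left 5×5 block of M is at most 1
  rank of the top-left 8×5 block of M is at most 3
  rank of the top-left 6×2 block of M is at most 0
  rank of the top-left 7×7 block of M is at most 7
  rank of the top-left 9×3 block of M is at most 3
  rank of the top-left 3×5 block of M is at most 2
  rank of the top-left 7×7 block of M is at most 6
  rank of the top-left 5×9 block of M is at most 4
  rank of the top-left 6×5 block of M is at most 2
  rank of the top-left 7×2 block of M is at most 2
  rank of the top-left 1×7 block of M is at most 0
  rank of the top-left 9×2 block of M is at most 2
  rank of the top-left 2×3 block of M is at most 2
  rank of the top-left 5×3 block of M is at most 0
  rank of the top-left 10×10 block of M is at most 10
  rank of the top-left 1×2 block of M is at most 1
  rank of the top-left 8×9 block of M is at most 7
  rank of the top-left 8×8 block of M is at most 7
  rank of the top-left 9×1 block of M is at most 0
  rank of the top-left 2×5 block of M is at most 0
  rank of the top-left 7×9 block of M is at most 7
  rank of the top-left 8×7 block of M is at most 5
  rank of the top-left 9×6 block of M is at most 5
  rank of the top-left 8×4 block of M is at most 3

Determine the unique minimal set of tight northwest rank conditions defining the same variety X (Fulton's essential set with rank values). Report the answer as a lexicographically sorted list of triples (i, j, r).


Propagating the 27 rank bounds to every northwest block:

  0 | 0 | 0 | 0 | 0 | 0 | 0 | 1 | 1 | 1
  0 | 0 | 0 | 0 | 0 | 1 | 1 | 2 | 2 | 2
  0 | 0 | 0 | 1 | 1 | 2 | 2 | 3 | 3 | 3
  0 | 0 | 0 | 1 | 1 | 2 | 3 | 4 | 4 | 4
  0 | 0 | 0 | 1 | 1 | 2 | 3 | 4 | 4 | 5
  0 | 0 | 1 | 2 | 2 | 3 | 4 | 5 | 5 | 6
  0 | 1 | 2 | 3 | 3 | 4 | 5 | 6 | 6 | 7
  0 | 1 | 2 | 3 | 3 | 4 | 5 | 6 | 7 | 8
  0 | 1 | 2 | 3 | 4 | 5 | 6 | 7 | 8 | 9
  1 | 2 | 3 | 4 | 5 | 6 | 7 | 8 | 9 | 10

so w = (8, 6, 4, 7, 10, 3, 2, 9, 5, 1).

Fulton essential set (8 of the 30 Rothe cells):

[(1, 7, 0), (2, 5, 0), (5, 3, 0), (5, 5, 1), (5, 9, 4), (6, 2, 0), (8, 5, 3), (9, 1, 0)]


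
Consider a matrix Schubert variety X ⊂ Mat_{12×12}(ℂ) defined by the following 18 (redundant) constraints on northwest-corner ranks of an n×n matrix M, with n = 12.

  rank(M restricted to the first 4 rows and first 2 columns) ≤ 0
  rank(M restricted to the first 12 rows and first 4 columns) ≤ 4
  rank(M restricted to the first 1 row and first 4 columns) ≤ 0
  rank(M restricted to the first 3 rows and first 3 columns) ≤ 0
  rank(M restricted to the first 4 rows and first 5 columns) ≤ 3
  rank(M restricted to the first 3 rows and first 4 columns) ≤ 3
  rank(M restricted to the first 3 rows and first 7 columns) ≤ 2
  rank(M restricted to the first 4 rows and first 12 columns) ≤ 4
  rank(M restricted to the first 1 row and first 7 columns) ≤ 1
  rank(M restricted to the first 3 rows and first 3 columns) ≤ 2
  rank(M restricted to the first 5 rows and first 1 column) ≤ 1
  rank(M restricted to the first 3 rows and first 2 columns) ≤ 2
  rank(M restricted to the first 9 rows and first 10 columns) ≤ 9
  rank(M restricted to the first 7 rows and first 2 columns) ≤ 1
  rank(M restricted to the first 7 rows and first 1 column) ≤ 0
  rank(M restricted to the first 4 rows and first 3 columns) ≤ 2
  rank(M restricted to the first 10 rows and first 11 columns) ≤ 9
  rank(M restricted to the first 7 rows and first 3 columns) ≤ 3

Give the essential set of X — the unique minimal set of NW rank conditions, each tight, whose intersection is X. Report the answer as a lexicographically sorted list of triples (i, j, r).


Propagating the 18 rank bounds to every northwest block:

  row 1: 0 | 0 | 0 | 0 | 1 | 1 | 1 | 1 | 1 | 1 | 1 | 1
  row 2: 0 | 0 | 0 | 1 | 2 | 2 | 2 | 2 | 2 | 2 | 2 | 2
  row 3: 0 | 0 | 0 | 1 | 2 | 2 | 2 | 3 | 3 | 3 | 3 | 3
  row 4: 0 | 0 | 1 | 2 | 3 | 3 | 3 | 4 | 4 | 4 | 4 | 4
  row 5: 0 | 1 | 2 | 3 | 4 | 4 | 4 | 5 | 5 | 5 | 5 | 5
  row 6: 0 | 1 | 2 | 3 | 4 | 5 | 5 | 6 | 6 | 6 | 6 | 6
  row 7: 0 | 1 | 2 | 3 | 4 | 5 | 6 | 7 | 7 | 7 | 7 | 7
  row 8: 1 | 2 | 3 | 4 | 5 | 6 | 7 | 8 | 8 | 8 | 8 | 8
  row 9: 1 | 2 | 3 | 4 | 5 | 6 | 7 | 8 | 9 | 9 | 9 | 9
  row 10: 1 | 2 | 3 | 4 | 5 | 6 | 7 | 8 | 9 | 9 | 9 | 10
  row 11: 1 | 2 | 3 | 4 | 5 | 6 | 7 | 8 | 9 | 10 | 10 | 11
  row 12: 1 | 2 | 3 | 4 | 5 | 6 | 7 | 8 | 9 | 10 | 11 | 12

so w = (5, 4, 8, 3, 2, 6, 7, 1, 9, 12, 10, 11).

|D(w)|=19, |Ess(w)|=6:

[(1, 4, 0), (3, 3, 0), (3, 7, 2), (4, 2, 0), (7, 1, 0), (10, 11, 9)]


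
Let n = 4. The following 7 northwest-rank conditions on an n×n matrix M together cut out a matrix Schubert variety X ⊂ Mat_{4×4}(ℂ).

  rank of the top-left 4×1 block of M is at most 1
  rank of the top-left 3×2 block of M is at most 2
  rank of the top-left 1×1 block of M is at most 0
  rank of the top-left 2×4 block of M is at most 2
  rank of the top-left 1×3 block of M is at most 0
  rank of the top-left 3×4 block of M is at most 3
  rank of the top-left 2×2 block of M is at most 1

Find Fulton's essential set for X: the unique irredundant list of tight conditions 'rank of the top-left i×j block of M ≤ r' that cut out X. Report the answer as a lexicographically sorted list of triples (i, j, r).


The tightest implied rank at each (i,j), from the 7 conditions:

  0 0 0 1
  1 1 1 2
  1 2 2 3
  1 2 3 4

giving w = (4, 1, 2, 3) via Δ²R.

Rothe diagram D(w) (3 cells), 1 SE-corner (essential condition):

[(1, 3, 0)]


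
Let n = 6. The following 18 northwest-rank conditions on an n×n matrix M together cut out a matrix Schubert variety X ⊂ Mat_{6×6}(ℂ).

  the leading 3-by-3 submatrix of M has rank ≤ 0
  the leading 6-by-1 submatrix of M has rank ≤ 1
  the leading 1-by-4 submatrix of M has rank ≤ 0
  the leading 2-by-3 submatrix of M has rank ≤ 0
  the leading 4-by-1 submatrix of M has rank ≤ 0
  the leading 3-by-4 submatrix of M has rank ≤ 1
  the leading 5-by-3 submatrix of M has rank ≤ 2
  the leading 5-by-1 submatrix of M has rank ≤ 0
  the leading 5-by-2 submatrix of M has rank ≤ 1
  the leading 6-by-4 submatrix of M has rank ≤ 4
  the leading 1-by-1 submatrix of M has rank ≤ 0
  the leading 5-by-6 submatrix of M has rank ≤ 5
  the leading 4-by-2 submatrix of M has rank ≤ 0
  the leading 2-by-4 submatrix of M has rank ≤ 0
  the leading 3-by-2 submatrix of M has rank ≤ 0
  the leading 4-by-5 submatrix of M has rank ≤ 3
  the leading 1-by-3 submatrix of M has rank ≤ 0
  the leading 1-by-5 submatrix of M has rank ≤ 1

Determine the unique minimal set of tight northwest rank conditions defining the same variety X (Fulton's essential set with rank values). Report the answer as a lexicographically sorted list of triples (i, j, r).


Propagating the 18 rank bounds to every northwest block:

  row 1: 0, 0, 0, 0, 1, 1
  row 2: 0, 0, 0, 0, 1, 2
  row 3: 0, 0, 0, 1, 2, 3
  row 4: 0, 0, 1, 2, 3, 4
  row 5: 0, 1, 2, 3, 4, 5
  row 6: 1, 2, 3, 4, 5, 6

so w = (5, 6, 4, 3, 2, 1).

Rothe diagram D(w) (14 cells), 4 SE-corners (essential conditions):

[(2, 4, 0), (3, 3, 0), (4, 2, 0), (5, 1, 0)]


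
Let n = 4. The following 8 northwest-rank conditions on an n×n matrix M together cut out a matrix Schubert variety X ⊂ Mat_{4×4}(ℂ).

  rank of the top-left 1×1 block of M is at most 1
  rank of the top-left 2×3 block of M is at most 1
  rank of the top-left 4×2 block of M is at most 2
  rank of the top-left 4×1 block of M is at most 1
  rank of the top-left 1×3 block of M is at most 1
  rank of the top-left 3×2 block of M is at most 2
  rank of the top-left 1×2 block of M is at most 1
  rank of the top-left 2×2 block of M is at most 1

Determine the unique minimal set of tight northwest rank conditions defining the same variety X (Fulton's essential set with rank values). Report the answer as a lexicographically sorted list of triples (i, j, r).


The tightest implied rank at each (i,j), from the 8 conditions:

  row 1: 1 | 1 | 1 | 1
  row 2: 1 | 1 | 1 | 2
  row 3: 1 | 2 | 2 | 3
  row 4: 1 | 2 | 3 | 4

so w = (1, 4, 2, 3).

|D(w)|=2, |Ess(w)|=1:

[(2, 3, 1)]


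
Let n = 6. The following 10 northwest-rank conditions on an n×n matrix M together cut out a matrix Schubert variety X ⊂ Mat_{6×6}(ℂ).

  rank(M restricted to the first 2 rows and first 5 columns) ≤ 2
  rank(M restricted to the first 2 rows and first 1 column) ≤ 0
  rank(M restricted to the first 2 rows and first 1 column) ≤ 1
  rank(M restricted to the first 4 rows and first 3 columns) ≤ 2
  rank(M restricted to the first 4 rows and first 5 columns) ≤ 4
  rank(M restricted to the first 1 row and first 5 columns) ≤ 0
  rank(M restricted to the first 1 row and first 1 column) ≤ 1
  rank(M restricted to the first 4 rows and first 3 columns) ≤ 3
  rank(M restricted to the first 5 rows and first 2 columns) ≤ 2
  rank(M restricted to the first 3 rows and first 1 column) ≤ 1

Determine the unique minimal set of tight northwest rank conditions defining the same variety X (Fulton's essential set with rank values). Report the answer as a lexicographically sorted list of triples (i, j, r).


Recovering R(i,j) via the rank-extension bound from the 10 conditions:

  row 1: 0, 0, 0, 0, 0, 1
  row 2: 0, 1, 1, 1, 1, 2
  row 3: 1, 2, 2, 2, 2, 3
  row 4: 1, 2, 2, 3, 3, 4
  row 5: 1, 2, 3, 4, 4, 5
  row 6: 1, 2, 3, 4, 5, 6

hence w(1..6) = (6, 2, 1, 4, 3, 5).

|D(w)|=7, |Ess(w)|=3:

[(1, 5, 0), (2, 1, 0), (4, 3, 2)]


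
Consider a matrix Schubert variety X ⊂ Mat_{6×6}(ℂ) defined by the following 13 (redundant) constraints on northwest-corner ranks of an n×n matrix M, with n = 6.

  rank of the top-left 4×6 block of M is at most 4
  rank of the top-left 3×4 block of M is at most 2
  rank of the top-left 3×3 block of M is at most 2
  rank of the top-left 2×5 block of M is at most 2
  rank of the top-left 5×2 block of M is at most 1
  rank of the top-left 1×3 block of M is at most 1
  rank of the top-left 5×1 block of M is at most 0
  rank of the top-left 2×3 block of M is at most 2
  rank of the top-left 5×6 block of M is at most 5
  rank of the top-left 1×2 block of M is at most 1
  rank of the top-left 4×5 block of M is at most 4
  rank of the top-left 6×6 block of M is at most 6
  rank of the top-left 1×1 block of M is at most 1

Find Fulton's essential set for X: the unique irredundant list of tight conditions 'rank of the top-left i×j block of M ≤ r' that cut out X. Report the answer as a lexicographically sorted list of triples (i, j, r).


Recovering R(i,j) via the rank-extension bound from the 13 conditions:

  R[1]: 0, 1, 1, 1, 1, 1
  R[2]: 0, 1, 2, 2, 2, 2
  R[3]: 0, 1, 2, 2, 3, 3
  R[4]: 0, 1, 2, 3, 4, 4
  R[5]: 0, 1, 2, 3, 4, 5
  R[6]: 1, 2, 3, 4, 5, 6

giving w = (2, 3, 5, 4, 6, 1) via Δ²R.

2 SE-corners of the 6-cell Rothe diagram give Ess(w):

[(3, 4, 2), (5, 1, 0)]


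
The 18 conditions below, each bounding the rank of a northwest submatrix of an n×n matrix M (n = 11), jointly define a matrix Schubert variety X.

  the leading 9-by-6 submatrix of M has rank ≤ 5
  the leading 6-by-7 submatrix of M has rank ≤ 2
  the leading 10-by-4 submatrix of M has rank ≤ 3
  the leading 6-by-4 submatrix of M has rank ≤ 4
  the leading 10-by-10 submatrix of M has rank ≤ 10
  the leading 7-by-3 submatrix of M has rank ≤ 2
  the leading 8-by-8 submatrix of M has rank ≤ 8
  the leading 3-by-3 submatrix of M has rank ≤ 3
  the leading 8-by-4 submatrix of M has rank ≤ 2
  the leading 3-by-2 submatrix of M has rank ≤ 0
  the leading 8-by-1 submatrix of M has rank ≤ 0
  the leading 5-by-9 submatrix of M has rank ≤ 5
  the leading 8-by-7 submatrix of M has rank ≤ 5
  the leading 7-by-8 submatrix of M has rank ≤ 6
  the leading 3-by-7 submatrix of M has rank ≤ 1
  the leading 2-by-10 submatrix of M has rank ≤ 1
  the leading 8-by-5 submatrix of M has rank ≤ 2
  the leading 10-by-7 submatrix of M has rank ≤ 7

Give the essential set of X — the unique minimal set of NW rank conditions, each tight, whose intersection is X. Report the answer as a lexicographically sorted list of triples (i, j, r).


The tightest implied rank at each (i,j), from the 18 conditions:

  R[1]: 0 0 1 1 1 1 1 1 1 1 1
  R[2]: 0 0 1 1 1 1 1 1 1 1 2
  R[3]: 0 0 1 1 1 1 1 2 2 2 3
  R[4]: 0 1 2 2 2 2 2 3 3 3 4
  R[5]: 0 1 2 2 2 2 2 3 4 4 5
  R[6]: 0 1 2 2 2 2 2 3 4 5 6
  R[7]: 0 1 2 2 2 3 3 4 5 6 7
  R[8]: 0 1 2 2 2 3 4 5 6 7 8
  R[9]: 1 2 3 3 3 4 5 6 7 8 9
  R[10]: 1 2 3 3 4 5 6 7 8 9 10
  R[11]: 1 2 3 4 5 6 7 8 9 10 11

giving w = (3, 11, 8, 2, 9, 10, 6, 7, 1, 5, 4) via Δ²R.

Fulton essential set (7 of the 35 Rothe cells):

[(2, 10, 1), (3, 2, 0), (3, 7, 1), (6, 7, 2), (8, 1, 0), (8, 5, 2), (10, 4, 3)]


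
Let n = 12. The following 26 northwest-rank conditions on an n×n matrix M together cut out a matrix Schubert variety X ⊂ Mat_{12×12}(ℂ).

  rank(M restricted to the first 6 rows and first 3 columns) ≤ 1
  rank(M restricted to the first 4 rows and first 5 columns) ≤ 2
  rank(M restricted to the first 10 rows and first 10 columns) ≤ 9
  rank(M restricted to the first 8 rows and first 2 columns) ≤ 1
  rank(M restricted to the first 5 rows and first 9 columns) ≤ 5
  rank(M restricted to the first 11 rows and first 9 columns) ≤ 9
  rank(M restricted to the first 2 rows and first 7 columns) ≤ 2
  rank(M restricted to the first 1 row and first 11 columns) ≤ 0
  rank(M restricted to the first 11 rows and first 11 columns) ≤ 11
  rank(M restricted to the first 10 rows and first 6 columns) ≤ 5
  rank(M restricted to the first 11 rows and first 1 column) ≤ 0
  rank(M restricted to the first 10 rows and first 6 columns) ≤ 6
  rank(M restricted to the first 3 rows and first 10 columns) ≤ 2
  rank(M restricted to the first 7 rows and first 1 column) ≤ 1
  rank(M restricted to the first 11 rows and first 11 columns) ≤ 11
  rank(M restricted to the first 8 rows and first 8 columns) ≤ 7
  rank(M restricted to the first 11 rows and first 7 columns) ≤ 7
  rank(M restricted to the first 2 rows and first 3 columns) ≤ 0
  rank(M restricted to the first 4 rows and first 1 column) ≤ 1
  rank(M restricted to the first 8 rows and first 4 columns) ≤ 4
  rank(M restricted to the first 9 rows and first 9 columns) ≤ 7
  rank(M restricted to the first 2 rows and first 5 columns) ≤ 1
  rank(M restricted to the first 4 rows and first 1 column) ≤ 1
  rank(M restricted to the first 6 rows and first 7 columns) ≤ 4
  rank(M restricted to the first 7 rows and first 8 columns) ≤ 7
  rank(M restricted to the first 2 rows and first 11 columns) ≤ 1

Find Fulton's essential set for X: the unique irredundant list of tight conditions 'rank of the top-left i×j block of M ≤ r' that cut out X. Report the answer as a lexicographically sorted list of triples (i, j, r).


Propagating the 26 rank bounds to every northwest block:

  i=1: 0, 0, 0, 0, 0, 0, 0, 0, 0, 0, 0, 1
  i=2: 0, 0, 0, 1, 1, 1, 1, 1, 1, 1, 1, 2
  i=3: 0, 1, 1, 2, 2, 2, 2, 2, 2, 2, 2, 3
  i=4: 0, 1, 1, 2, 2, 3, 3, 3, 3, 3, 3, 4
  i=5: 0, 1, 1, 2, 3, 4, 4, 4, 4, 4, 4, 5
  i=6: 0, 1, 1, 2, 3, 4, 4, 5, 5, 5, 5, 6
  i=7: 0, 1, 2, 3, 4, 5, 5, 6, 6, 6, 6, 7
  i=8: 0, 1, 2, 3, 4, 5, 6, 7, 7, 7, 7, 8
  i=9: 0, 1, 2, 3, 4, 5, 6, 7, 7, 8, 8, 9
  i=10: 0, 1, 2, 3, 4, 5, 6, 7, 8, 9, 9, 10
  i=11: 0, 1, 2, 3, 4, 5, 6, 7, 8, 9, 10, 11
  i=12: 1, 2, 3, 4, 5, 6, 7, 8, 9, 10, 11, 12

so w = (12, 4, 2, 6, 5, 8, 3, 7, 10, 9, 11, 1).

|D(w)|=29, |Ess(w)|=7:

[(1, 11, 0), (2, 3, 0), (4, 5, 2), (6, 3, 1), (6, 7, 4), (9, 9, 7), (11, 1, 0)]
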